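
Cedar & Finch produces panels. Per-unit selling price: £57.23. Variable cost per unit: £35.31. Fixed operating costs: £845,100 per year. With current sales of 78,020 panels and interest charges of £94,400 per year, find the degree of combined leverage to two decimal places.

Total contribution margin = 78,020 × £21.92 = £1,710,198.40.
Operating income = contribution − fixed costs = £1,710,198.40 − £845,100 = £865,098.40. Interest = £94,400.00.
DOL = £1,710,198.40 ÷ £865,098.40 = 1.9769; DFL = £865,098.40 ÷ £770,698.40 = 1.1225.
DCL = DOL × DFL = 1.9769 × 1.1225 = 2.2191.

2.22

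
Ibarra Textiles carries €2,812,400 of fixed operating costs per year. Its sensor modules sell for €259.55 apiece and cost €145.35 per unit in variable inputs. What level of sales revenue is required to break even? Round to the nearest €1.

€6,391,930

Contribution margin per unit = €259.55 − €145.35 = €114.20, a CM ratio of €114.20 ÷ €259.55 = 0.4400.
Break-even sales = FC ÷ CM ratio = €2,812,400 × €259.55 / €114.20 = €6,391,930.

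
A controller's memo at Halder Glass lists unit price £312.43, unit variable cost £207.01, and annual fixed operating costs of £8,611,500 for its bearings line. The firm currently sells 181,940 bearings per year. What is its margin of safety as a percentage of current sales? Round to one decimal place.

55.1%

Contribution margin per unit = £312.43 − £207.01 = £105.42. Break-even units = £8,611,500 ÷ £105.42 = 81,687.54; break-even revenue = 81,687.54 × £312.43 = £25,521,636.74.
Current sales = 181,940 × £312.43 = £56,843,514.20.
Margin of safety = (£56,843,514.20 − £25,521,636.74) ÷ £56,843,514.20 = 55.1%.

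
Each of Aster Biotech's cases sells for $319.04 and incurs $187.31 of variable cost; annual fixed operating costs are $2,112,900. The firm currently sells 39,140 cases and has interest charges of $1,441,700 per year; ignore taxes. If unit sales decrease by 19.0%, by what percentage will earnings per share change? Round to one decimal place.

-61.2%

Total contribution margin = 39,140 × $131.73 = $5,155,912.20.
EBIT = $5,155,912.20 − $2,112,900 = $3,043,012.20.
After interest of $1,441,700.00, pre-tax earnings = $1,601,312.20.
Degree of combined leverage = contribution ÷ (EBIT − I) = $5,155,912.20 ÷ $1,601,312.20 = 3.2198.
EPS therefore changes by 3.2198 × (-19.0%) = -61.2%.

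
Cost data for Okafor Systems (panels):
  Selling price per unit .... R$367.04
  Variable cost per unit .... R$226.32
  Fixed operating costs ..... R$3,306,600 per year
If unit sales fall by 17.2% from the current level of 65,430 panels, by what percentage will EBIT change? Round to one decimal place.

-26.8%

Contribution at this volume is 65,430 × R$140.72 = R$9,207,309.60.
EBIT = R$9,207,309.60 − R$3,306,600 = R$5,900,709.60.
DOL = contribution ÷ EBIT = R$9,207,309.60 ÷ R$5,900,709.60 = 1.5604.
So EBIT moves 1.5604 × (-17.2%) = -26.8%.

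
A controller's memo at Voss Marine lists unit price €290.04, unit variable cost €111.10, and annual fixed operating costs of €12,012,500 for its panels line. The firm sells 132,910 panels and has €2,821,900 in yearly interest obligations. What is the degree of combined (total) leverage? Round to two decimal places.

Contribution at this volume is 132,910 × €178.94 = €23,782,915.40.
EBIT = €23,782,915.40 − €12,012,500 = €11,770,415.40. Interest = €2,821,900.00.
DOL = €23,782,915.40 ÷ €11,770,415.40 = 2.0206; DFL = €11,770,415.40 ÷ €8,948,515.40 = 1.3153.
DCL = DOL × DFL = 2.0206 × 1.3153 = 2.6577.

2.66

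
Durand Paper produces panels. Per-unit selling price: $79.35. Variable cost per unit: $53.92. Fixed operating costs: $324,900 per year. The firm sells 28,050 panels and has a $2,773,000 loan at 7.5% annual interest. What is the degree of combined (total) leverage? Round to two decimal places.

Total contribution margin = 28,050 × $25.43 = $713,311.50.
Operating income = contribution − fixed costs = $713,311.50 − $324,900 = $388,411.50. Interest = $207,975.00, so EBIT − I = $180,436.50.
DCL = contribution ÷ (EBIT − I) = $713,311.50 ÷ $180,436.50 = 3.9533.

3.95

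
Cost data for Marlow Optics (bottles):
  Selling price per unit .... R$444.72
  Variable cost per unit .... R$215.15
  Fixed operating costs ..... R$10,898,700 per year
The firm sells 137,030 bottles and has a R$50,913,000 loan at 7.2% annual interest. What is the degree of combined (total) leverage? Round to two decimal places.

At 137,030 units, contribution = 137,030 × R$229.57 = R$31,457,977.10.
Operating income = contribution − fixed costs = R$31,457,977.10 − R$10,898,700 = R$20,559,277.10. Interest = R$3,665,736.00.
DOL = R$31,457,977.10 ÷ R$20,559,277.10 = 1.5301; DFL = R$20,559,277.10 ÷ R$16,893,541.10 = 1.2170.
DCL = DOL × DFL = 1.5301 × 1.2170 = 1.8621.

1.86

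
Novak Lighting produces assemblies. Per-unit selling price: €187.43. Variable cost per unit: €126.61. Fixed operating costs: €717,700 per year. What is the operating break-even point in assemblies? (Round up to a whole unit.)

Contribution margin per unit = €187.43 − €126.61 = €60.82.
Break-even Q = €717,700 / €60.82 = 11,800.39 → 11,801 assemblies.

11,801 assemblies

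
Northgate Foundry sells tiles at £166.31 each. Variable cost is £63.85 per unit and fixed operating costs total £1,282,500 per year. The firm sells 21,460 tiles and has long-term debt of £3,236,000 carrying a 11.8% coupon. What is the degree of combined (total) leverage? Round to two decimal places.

At 21,460 units, contribution = 21,460 × £102.46 = £2,198,791.60.
Operating income = contribution − fixed costs = £2,198,791.60 − £1,282,500 = £916,291.60. Interest = £381,848.00, so EBIT − I = £534,443.60.
DCL = contribution ÷ (EBIT − I) = £2,198,791.60 ÷ £534,443.60 = 4.1142.

4.11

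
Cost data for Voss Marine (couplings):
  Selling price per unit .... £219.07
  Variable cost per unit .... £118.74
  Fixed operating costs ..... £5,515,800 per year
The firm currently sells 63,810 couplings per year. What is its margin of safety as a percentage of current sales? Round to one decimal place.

Unit CM = price − variable cost = £219.07 − £118.74 = £100.33. Break-even units = £5,515,800 ÷ £100.33 = 54,976.58; break-even revenue = 54,976.58 × £219.07 = £12,043,718.79.
Actual sales revenue = 63,810 × £219.07 = £13,978,856.70.
Margin of safety = (£13,978,856.70 − £12,043,718.79) ÷ £13,978,856.70 = 13.8%.

13.8%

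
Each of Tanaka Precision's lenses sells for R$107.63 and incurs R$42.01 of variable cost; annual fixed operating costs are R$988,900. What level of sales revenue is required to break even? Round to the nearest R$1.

R$1,621,995

CM per unit = R$107.63 − R$42.01 = R$65.62; CM ratio = R$65.62 / R$107.63 = 0.6097.
Break-even revenue = fixed costs × price ÷ CM = R$988,900 × R$107.63 ÷ R$65.62 = R$1,621,995.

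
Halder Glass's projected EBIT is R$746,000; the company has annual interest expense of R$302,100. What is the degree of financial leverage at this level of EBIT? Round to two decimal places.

1.68

Interest = R$302,100.00.
DFL = EBIT ÷ (EBIT − I) = R$746,000 ÷ (R$746,000 − R$302,100.00) = R$746,000 ÷ R$443,900.00 = 1.6806.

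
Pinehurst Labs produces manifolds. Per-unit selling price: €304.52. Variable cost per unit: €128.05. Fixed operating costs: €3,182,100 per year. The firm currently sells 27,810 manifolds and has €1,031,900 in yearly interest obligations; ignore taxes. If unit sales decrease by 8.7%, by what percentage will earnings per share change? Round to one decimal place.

-61.6%

Total contribution margin = 27,810 × €176.47 = €4,907,630.70.
EBIT = €4,907,630.70 − €3,182,100 = €1,725,530.70.
After interest of €1,031,900.00, pre-tax earnings = €693,630.70.
DCL = total CM / (EBIT − I) = €4,907,630.70 / €693,630.70 = 7.0753.
%ΔEPS = DCL × %ΔSales = 7.0753 × -8.7% = -61.6%.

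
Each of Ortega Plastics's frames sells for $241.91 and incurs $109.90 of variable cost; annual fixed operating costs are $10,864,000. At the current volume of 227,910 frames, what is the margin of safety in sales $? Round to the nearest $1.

$35,225,290

Each unit contributes $241.91 − $109.90 = $132.01. Break-even units = $10,864,000 ÷ $132.01 = 82,296.80; break-even revenue = 82,296.80 × $241.91 = $19,908,417.85.
Actual sales revenue = 227,910 × $241.91 = $55,133,708.10.
Margin of safety = $55,133,708.10 − $19,908,417.85 = $35,225,290.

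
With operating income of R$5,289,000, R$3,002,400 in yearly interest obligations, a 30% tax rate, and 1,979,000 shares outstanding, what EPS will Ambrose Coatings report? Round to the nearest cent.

Pre-tax income = R$5,289,000 − R$3,002,400.00 = R$2,286,600.00.
After tax at 30%: net income = R$2,286,600.00 × 0.70 = R$1,600,620.00.
EPS = R$1,600,620.00 ÷ 1,979,000 = R$0.81.

R$0.81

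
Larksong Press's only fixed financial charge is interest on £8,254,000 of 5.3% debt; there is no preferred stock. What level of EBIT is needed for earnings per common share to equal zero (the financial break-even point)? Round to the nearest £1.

Annual interest = 5.3% × £8,254,000 = £437,462.00.
With no preferred dividends, EPS = 0 when EBIT exactly covers interest, so the financial break-even EBIT is £437,462.00.

£437,462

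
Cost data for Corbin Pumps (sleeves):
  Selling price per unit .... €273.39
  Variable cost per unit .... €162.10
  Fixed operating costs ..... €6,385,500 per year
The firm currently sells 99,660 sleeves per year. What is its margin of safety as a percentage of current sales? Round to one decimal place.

Each unit contributes €273.39 − €162.10 = €111.29. Break-even units = €6,385,500 ÷ €111.29 = 57,377.12; break-even revenue = 57,377.12 × €273.39 = €15,686,331.61.
Actual sales revenue = 99,660 × €273.39 = €27,246,047.40.
Margin of safety = (€27,246,047.40 − €15,686,331.61) ÷ €27,246,047.40 = 42.4%.

42.4%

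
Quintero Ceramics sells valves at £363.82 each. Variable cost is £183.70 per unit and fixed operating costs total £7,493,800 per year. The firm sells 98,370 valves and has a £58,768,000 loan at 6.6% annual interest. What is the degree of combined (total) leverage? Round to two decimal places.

Contribution at this volume is 98,370 × £180.12 = £17,718,404.40.
EBIT = £17,718,404.40 − £7,493,800 = £10,224,604.40. Interest = £3,878,688.00.
DOL = £17,718,404.40 ÷ £10,224,604.40 = 1.7329; DFL = £10,224,604.40 ÷ £6,345,916.40 = 1.6112.
DCL = DOL × DFL = 1.7329 × 1.6112 = 2.7920.

2.79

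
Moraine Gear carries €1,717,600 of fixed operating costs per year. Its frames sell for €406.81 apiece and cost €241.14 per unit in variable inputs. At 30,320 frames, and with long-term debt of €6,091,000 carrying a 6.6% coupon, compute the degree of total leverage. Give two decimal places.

1.73

Contribution at this volume is 30,320 × €165.67 = €5,023,114.40.
Operating income = contribution − fixed costs = €5,023,114.40 − €1,717,600 = €3,305,514.40. Interest = €402,006.00.
DOL = €5,023,114.40 ÷ €3,305,514.40 = 1.5196; DFL = €3,305,514.40 ÷ €2,903,508.40 = 1.1385.
DCL = DOL × DFL = 1.5196 × 1.1385 = 1.7301.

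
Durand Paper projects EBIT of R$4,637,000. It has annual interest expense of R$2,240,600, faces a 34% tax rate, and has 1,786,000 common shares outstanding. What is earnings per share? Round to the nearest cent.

Interest = R$2,240,600.00, so EBT = R$4,637,000 − R$2,240,600.00 = R$2,396,400.00.
After tax at 34%: net income = R$2,396,400.00 × 0.66 = R$1,581,624.00.
Per share: R$1,581,624.00 / 1,786,000 shares = R$0.89.

R$0.89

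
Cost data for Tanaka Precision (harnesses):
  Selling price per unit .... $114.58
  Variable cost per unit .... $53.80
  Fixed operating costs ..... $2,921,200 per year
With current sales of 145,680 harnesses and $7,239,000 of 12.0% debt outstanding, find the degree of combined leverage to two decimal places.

1.75

Contribution at this volume is 145,680 × $60.78 = $8,854,430.40.
Operating income = contribution − fixed costs = $8,854,430.40 − $2,921,200 = $5,933,230.40. Interest = $868,680.00.
DOL = $8,854,430.40 ÷ $5,933,230.40 = 1.4923; DFL = $5,933,230.40 ÷ $5,064,550.40 = 1.1715.
DCL = DOL × DFL = 1.4923 × 1.1715 = 1.7482.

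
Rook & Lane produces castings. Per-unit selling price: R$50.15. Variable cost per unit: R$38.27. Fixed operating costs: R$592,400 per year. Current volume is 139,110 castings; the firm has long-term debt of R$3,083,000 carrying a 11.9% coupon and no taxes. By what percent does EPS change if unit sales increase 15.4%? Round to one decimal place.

Contribution at this volume is 139,110 × R$11.88 = R$1,652,626.80.
EBIT = R$1,652,626.80 − R$592,400 = R$1,060,226.80.
After interest of R$366,877.00, pre-tax earnings = R$693,349.80.
DCL = total CM / (EBIT − I) = R$1,652,626.80 / R$693,349.80 = 2.3835.
%ΔEPS = DCL × %ΔSales = 2.3835 × +15.4% = +36.7%.

+36.7%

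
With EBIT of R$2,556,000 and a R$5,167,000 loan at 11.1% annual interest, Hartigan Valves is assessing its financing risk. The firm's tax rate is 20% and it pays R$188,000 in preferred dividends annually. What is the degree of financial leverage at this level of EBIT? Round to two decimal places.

1.46

Annual interest charges come to R$573,537.00.
Pre-tax preferred-dividend burden = R$188,000 ÷ (1 − 0.20) = R$235,000.00.
DFL = EBIT ÷ [EBIT − I − D_p/(1−t)] = R$2,556,000 ÷ [R$2,556,000 − R$573,537.00 − R$235,000.00] = R$2,556,000 ÷ R$1,747,463.00 = 1.4627.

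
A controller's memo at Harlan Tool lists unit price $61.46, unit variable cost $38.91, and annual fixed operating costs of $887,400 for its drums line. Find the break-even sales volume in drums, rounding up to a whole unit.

39,353 drums

Unit CM = price − variable cost = $61.46 − $38.91 = $22.55.
Break-even volume = fixed costs ÷ CM per unit = $887,400 ÷ $22.55 = 39,352.55, so 39,353 drums.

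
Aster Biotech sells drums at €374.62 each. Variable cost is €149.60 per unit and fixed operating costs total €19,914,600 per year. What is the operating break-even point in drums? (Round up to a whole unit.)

88,502 drums

Contribution margin per unit = €374.62 − €149.60 = €225.02.
Break-even volume = fixed costs ÷ CM per unit = €19,914,600 ÷ €225.02 = 88,501.47, so 88,502 drums.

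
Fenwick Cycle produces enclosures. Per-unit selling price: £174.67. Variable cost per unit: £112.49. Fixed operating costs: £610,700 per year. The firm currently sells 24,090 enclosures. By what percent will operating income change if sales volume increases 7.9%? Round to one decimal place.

Contribution at this volume is 24,090 × £62.18 = £1,497,916.20.
Operating income = contribution − fixed costs = £1,497,916.20 − £610,700 = £887,216.20.
So DOL = total CM / EBIT = £1,497,916.20 / £887,216.20 = 1.6883.
Operating income changes by 1.6883 × +7.9% = +13.3%.

+13.3%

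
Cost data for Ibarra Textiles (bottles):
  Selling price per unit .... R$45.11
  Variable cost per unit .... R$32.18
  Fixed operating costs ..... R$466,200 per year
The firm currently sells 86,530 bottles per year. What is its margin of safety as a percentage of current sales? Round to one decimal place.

58.3%

Unit CM = price − variable cost = R$45.11 − R$32.18 = R$12.93. Break-even units = R$466,200 ÷ R$12.93 = 36,055.68; break-even revenue = 36,055.68 × R$45.11 = R$1,626,471.93.
Actual sales revenue = 86,530 × R$45.11 = R$3,903,368.30.
Margin of safety = (R$3,903,368.30 − R$1,626,471.93) ÷ R$3,903,368.30 = 58.3%.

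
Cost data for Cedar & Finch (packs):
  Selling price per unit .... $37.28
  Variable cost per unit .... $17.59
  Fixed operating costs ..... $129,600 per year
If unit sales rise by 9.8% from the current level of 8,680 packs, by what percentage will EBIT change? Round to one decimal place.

+40.5%

Contribution at this volume is 8,680 × $19.69 = $170,909.20.
Operating income = contribution − fixed costs = $170,909.20 − $129,600 = $41,309.20.
Degree of operating leverage = $170,909.20 / $41,309.20 = 4.1373.
%ΔEBIT = DOL × %ΔSales = 4.1373 × +9.8% = +40.5%.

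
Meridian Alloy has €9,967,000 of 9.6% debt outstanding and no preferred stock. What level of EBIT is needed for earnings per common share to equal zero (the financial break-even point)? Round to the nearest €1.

€956,832

Annual interest = 9.6% × €9,967,000 = €956,832.00.
Without preferred stock the financial break-even is simply EBIT = interest = €956,832.00.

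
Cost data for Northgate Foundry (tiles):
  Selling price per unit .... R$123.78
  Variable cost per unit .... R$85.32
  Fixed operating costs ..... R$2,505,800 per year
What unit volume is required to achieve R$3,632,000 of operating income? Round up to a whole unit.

Unit CM = price − variable cost = R$123.78 − R$85.32 = R$38.46.
Need Q such that Q × R$38.46 − R$2,505,800 = R$3,632,000, i.e. Q = R$6,137,800 / R$38.46 = 159,589.18 → 159,590.

159,590 tiles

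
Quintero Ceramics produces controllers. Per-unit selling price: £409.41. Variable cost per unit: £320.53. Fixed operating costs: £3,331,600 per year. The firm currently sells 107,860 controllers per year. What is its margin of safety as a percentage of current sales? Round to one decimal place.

Each unit contributes £409.41 − £320.53 = £88.88. Break-even units = £3,331,600 ÷ £88.88 = 37,484.25; break-even revenue = 37,484.25 × £409.41 = £15,346,426.15.
Actual sales revenue = 107,860 × £409.41 = £44,158,962.60.
Margin of safety = (£44,158,962.60 − £15,346,426.15) ÷ £44,158,962.60 = 65.2%.

65.2%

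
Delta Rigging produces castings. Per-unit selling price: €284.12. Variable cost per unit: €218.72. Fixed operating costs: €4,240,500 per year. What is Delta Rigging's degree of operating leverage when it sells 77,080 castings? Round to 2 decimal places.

Total contribution margin = 77,080 × €65.40 = €5,041,032.00.
EBIT = €5,041,032.00 − €4,240,500 = €800,532.00.
Degree of operating leverage = €5,041,032.00 / €800,532.00 = 6.2971.

6.30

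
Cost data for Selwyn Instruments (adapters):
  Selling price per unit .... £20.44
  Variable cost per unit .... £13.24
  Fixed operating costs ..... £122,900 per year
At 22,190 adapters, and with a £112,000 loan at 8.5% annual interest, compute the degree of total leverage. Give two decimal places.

Contribution at this volume is 22,190 × £7.20 = £159,768.00.
EBIT = £159,768.00 − £122,900 = £36,868.00. Interest = £9,520.00, so EBIT − I = £27,348.00.
DCL = contribution ÷ (EBIT − I) = £159,768.00 ÷ £27,348.00 = 5.8420.

5.84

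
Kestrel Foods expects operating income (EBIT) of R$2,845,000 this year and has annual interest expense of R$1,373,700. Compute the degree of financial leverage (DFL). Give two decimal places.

Interest = R$1,373,700.00.
Degree of financial leverage = EBIT / (EBIT − interest) = R$2,845,000 / R$1,471,300.00 = 1.9337.

1.93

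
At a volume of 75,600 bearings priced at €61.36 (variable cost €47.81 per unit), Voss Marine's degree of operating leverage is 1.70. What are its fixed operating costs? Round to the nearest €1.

€421,804

Contribution at this volume is 75,600 × €13.55 = €1,024,380.00.
Since DOL = CM ÷ EBIT, EBIT = €1,024,380.00 ÷ 1.70 = €602,576.47.
And FC = contribution − EBIT = €1,024,380.00 − €602,576.47 = €421,804.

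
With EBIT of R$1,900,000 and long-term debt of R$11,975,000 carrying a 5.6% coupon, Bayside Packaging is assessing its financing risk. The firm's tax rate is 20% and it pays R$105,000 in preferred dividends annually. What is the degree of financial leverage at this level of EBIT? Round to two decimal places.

Annual interest charges come to R$670,600.00.
Pre-tax preferred-dividend burden = R$105,000 ÷ (1 − 0.20) = R$131,250.00.
DFL = EBIT ÷ [EBIT − I − D_p/(1−t)] = R$1,900,000 ÷ [R$1,900,000 − R$670,600.00 − R$131,250.00] = R$1,900,000 ÷ R$1,098,150.00 = 1.7302.

1.73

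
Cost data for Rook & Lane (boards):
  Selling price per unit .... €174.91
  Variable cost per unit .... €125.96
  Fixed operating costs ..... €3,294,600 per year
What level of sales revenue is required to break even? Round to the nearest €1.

Contribution margin per unit = €174.91 − €125.96 = €48.95, a CM ratio of €48.95 ÷ €174.91 = 0.2799.
Break-even revenue = fixed costs × price ÷ CM = €3,294,600 × €174.91 ÷ €48.95 = €11,772,390.

€11,772,390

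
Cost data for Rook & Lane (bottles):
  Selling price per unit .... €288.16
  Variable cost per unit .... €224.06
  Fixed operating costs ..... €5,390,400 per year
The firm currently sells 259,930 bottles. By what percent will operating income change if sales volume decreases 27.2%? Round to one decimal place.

At 259,930 units, contribution = 259,930 × €64.10 = €16,661,513.00.
Subtracting fixed costs: EBIT = €16,661,513.00 − €5,390,400 = €11,271,113.00.
Degree of operating leverage = €16,661,513.00 / €11,271,113.00 = 1.4782.
So EBIT moves 1.4782 × (-27.2%) = -40.2%.

-40.2%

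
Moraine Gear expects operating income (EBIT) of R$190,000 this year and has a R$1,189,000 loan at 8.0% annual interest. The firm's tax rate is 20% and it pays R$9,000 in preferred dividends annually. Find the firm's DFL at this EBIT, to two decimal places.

2.27

Interest = R$95,120.00.
Preferred dividends grossed up pre-tax: R$9,000 / (1 − 0.20) = R$11,250.00.
DFL = EBIT ÷ [EBIT − I − D_p/(1−t)] = R$190,000 ÷ [R$190,000 − R$95,120.00 − R$11,250.00] = R$190,000 ÷ R$83,630.00 = 2.2719.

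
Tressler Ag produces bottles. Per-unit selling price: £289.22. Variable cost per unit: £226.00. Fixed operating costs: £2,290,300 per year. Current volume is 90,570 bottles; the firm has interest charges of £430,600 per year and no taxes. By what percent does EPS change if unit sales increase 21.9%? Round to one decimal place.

Total contribution margin = 90,570 × £63.22 = £5,725,835.40.
EBIT = £5,725,835.40 − £2,290,300 = £3,435,535.40.
After interest of £430,600.00, pre-tax earnings = £3,004,935.40.
Degree of combined leverage = contribution ÷ (EBIT − I) = £5,725,835.40 ÷ £3,004,935.40 = 1.9055.
%ΔEPS = DCL × %ΔSales = 1.9055 × +21.9% = +41.7%.

+41.7%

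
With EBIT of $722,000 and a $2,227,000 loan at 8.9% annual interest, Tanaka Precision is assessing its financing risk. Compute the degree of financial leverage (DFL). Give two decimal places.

Interest = $198,203.00.
Degree of financial leverage = EBIT / (EBIT − interest) = $722,000 / $523,797.00 = 1.3784.

1.38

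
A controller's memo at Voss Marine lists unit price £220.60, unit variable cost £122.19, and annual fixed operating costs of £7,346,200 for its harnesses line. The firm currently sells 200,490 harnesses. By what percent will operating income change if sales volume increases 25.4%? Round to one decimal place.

+40.5%

Total contribution margin = 200,490 × £98.41 = £19,730,220.90.
Operating income = contribution − fixed costs = £19,730,220.90 − £7,346,200 = £12,384,020.90.
DOL = contribution ÷ EBIT = £19,730,220.90 ÷ £12,384,020.90 = 1.5932.
%ΔEBIT = DOL × %ΔSales = 1.5932 × +25.4% = +40.5%.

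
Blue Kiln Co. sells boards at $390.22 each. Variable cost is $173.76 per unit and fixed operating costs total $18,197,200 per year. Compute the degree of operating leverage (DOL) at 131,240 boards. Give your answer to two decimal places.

2.78

Total contribution margin = 131,240 × $216.46 = $28,408,210.40.
EBIT = $28,408,210.40 − $18,197,200 = $10,211,010.40.
Degree of operating leverage = $28,408,210.40 / $10,211,010.40 = 2.7821.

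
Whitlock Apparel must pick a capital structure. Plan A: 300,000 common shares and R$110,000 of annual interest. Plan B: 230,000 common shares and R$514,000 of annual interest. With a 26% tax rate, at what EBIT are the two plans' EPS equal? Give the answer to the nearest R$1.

At indifference, (EBIT − 110,000)(1 − t)/300,000 = (EBIT − 514,000)(1 − t)/230,000.
The (1 − t) factor cancels: (EBIT − 110,000) × 230,000 = (EBIT − 514,000) × 300,000.
EBIT × (300,000 − 230,000) = 514,000 × 300,000 − 110,000 × 230,000 = 128,900,000,000, so EBIT = 128,900,000,000 ÷ 70,000 = 1,841,428.57.

R$1,841,429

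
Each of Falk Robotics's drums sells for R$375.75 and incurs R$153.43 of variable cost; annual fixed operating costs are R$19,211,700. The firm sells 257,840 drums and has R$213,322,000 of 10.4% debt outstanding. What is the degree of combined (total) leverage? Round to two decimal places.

3.60

At 257,840 units, contribution = 257,840 × R$222.32 = R$57,322,988.80.
Operating income = contribution − fixed costs = R$57,322,988.80 − R$19,211,700 = R$38,111,288.80. Interest = R$22,185,488.00, so EBIT − I = R$15,925,800.80.
DCL = contribution ÷ (EBIT − I) = R$57,322,988.80 ÷ R$15,925,800.80 = 3.5994.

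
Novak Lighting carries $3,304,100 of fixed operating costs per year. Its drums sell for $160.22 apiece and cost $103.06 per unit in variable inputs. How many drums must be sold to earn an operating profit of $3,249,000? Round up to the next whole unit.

114,645 drums

Contribution margin per unit = $160.22 − $103.06 = $57.16.
Required volume = (fixed costs + target profit) ÷ CM = ($3,304,100 + $3,249,000) ÷ $57.16 = 114,644.86, so 114,645 drums.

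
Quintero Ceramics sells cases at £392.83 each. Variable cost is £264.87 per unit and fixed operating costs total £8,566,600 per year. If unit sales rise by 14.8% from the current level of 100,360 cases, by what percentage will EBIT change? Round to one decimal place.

+44.5%

At 100,360 units, contribution = 100,360 × £127.96 = £12,842,065.60.
EBIT = £12,842,065.60 − £8,566,600 = £4,275,465.60.
DOL = contribution ÷ EBIT = £12,842,065.60 ÷ £4,275,465.60 = 3.0037.
%ΔEBIT = DOL × %ΔSales = 3.0037 × +14.8% = +44.5%.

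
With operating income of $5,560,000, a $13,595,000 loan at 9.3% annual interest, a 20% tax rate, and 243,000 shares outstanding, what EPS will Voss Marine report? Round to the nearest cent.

$14.14

Pre-tax income = $5,560,000 − $1,264,335.00 = $4,295,665.00.
After tax at 20%: net income = $4,295,665.00 × 0.80 = $3,436,532.00.
EPS = $3,436,532.00 ÷ 243,000 = $14.14.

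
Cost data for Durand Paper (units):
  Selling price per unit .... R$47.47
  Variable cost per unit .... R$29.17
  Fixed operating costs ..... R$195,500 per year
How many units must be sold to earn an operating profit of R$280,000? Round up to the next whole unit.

Each unit contributes R$47.47 − R$29.17 = R$18.30.
Required volume = (fixed costs + target profit) ÷ CM = (R$195,500 + R$280,000) ÷ R$18.30 = 25,983.61, so 25,984 units.

25,984 units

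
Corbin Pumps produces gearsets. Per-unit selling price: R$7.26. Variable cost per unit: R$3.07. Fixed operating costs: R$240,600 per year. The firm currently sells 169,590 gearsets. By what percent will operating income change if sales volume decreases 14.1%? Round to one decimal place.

-21.3%

Total contribution margin = 169,590 × R$4.19 = R$710,582.10.
Operating income = contribution − fixed costs = R$710,582.10 − R$240,600 = R$469,982.10.
Degree of operating leverage = R$710,582.10 / R$469,982.10 = 1.5119.
Operating income changes by 1.5119 × -14.1% = -21.3%.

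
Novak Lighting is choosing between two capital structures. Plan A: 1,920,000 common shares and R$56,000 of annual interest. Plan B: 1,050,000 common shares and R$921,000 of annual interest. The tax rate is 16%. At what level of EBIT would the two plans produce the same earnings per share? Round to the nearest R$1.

R$1,964,966

Set EPS_A = EPS_B: (EBIT − R$56,000)(1 − 0.16) ÷ 1,920,000 = (EBIT − R$921,000)(1 − 0.16) ÷ 1,050,000.
The (1 − t) factor cancels: (EBIT − 56,000) × 1,050,000 = (EBIT − 921,000) × 1,920,000.
EBIT × (1,920,000 − 1,050,000) = 921,000 × 1,920,000 − 56,000 × 1,050,000 = 1,709,520,000,000, so EBIT = 1,709,520,000,000 ÷ 870,000 = 1,964,965.52.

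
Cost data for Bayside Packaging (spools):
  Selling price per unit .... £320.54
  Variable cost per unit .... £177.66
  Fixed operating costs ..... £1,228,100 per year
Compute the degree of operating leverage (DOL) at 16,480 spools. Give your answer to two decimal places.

2.09

Contribution at this volume is 16,480 × £142.88 = £2,354,662.40.
Operating income = contribution − fixed costs = £2,354,662.40 − £1,228,100 = £1,126,562.40.
So DOL = total CM / EBIT = £2,354,662.40 / £1,126,562.40 = 2.0901.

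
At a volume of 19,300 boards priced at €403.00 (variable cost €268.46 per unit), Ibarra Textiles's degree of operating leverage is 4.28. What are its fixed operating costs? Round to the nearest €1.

Contribution at this volume is 19,300 × €134.54 = €2,596,622.00.
DOL = contribution / EBIT, so EBIT = €2,596,622.00 / 4.28 = €606,687.38.
And FC = contribution − EBIT = €2,596,622.00 − €606,687.38 = €1,989,935.

€1,989,935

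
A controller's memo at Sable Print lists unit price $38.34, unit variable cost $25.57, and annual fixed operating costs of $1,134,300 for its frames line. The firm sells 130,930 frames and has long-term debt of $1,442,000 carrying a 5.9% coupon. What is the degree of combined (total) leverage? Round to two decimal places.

Total contribution margin = 130,930 × $12.77 = $1,671,976.10.
EBIT = $1,671,976.10 − $1,134,300 = $537,676.10. Interest = $85,078.00.
DOL = $1,671,976.10 ÷ $537,676.10 = 3.1096; DFL = $537,676.10 ÷ $452,598.10 = 1.1880.
Combined leverage = 3.1096 × 1.1880 = 3.6942.

3.69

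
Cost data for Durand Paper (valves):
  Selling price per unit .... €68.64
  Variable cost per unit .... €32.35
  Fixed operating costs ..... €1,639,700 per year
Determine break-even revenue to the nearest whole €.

€3,101,378

Contribution margin per unit = €68.64 − €32.35 = €36.29, a CM ratio of €36.29 ÷ €68.64 = 0.5287.
Break-even revenue = fixed costs × price ÷ CM = €1,639,700 × €68.64 ÷ €36.29 = €3,101,378.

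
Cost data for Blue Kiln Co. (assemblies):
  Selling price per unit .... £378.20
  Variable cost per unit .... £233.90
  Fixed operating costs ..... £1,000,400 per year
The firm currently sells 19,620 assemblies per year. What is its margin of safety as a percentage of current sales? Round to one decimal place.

64.7%

Unit CM = price − variable cost = £378.20 − £233.90 = £144.30. Break-even units = £1,000,400 ÷ £144.30 = 6,932.78; break-even revenue = 6,932.78 × £378.20 = £2,621,976.99.
Actual sales revenue = 19,620 × £378.20 = £7,420,284.00.
Margin of safety = (£7,420,284.00 − £2,621,976.99) ÷ £7,420,284.00 = 64.7%.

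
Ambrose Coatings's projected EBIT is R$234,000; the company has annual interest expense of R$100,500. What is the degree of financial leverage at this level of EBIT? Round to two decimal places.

Interest = R$100,500.00.
DFL = EBIT ÷ (EBIT − I) = R$234,000 ÷ (R$234,000 − R$100,500.00) = R$234,000 ÷ R$133,500.00 = 1.7528.

1.75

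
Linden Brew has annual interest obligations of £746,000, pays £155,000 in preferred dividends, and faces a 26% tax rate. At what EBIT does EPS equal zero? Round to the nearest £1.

£955,459

Preferred dividends are paid after tax, so their pre-tax equivalent is £155,000 ÷ (1 − 0.26) = £209,459.46.
Financial break-even EBIT = interest + D_p ÷ (1 − t) = £746,000 + £209,459.46 = £955,459.46.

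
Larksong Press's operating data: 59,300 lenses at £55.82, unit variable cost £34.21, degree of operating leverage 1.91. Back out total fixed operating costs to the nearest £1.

£610,545

Total contribution margin = 59,300 × £21.61 = £1,281,473.00.
Since DOL = CM ÷ EBIT, EBIT = £1,281,473.00 ÷ 1.91 = £670,928.27.
And FC = contribution − EBIT = £1,281,473.00 − £670,928.27 = £610,545.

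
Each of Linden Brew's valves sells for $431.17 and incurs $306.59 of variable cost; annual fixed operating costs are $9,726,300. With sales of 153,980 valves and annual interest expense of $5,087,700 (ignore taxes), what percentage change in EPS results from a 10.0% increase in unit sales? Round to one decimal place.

At 153,980 units, contribution = 153,980 × $124.58 = $19,182,828.40.
Subtracting fixed costs: EBIT = $19,182,828.40 − $9,726,300 = $9,456,528.40.
Interest = $5,087,700.00, so EBIT − I = $4,368,828.40.
Degree of combined leverage = contribution ÷ (EBIT − I) = $19,182,828.40 ÷ $4,368,828.40 = 4.3908.
EPS therefore changes by 4.3908 × (+10.0%) = +43.9%.

+43.9%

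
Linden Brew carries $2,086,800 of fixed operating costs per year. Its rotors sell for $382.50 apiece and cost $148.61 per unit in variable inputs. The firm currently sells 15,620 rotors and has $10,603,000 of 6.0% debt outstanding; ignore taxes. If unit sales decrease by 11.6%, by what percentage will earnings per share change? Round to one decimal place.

Total contribution margin = 15,620 × $233.89 = $3,653,361.80.
Subtracting fixed costs: EBIT = $3,653,361.80 − $2,086,800 = $1,566,561.80.
After interest of $636,180.00, pre-tax earnings = $930,381.80.
DCL = total CM / (EBIT − I) = $3,653,361.80 / $930,381.80 = 3.9267.
%ΔEPS = DCL × %ΔSales = 3.9267 × -11.6% = -45.6%.

-45.6%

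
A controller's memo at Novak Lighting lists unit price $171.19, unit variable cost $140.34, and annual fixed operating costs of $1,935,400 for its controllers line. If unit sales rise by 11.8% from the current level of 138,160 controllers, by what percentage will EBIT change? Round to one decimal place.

+21.6%

At 138,160 units, contribution = 138,160 × $30.85 = $4,262,236.00.
EBIT = $4,262,236.00 − $1,935,400 = $2,326,836.00.
Degree of operating leverage = $4,262,236.00 / $2,326,836.00 = 1.8318.
So EBIT moves 1.8318 × (+11.8%) = +21.6%.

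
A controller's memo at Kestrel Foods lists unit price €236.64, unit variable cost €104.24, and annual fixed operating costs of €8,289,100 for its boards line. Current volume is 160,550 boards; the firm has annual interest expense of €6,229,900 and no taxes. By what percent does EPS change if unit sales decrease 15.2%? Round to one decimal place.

-48.0%

At 160,550 units, contribution = 160,550 × €132.40 = €21,256,820.00.
EBIT = €21,256,820.00 − €8,289,100 = €12,967,720.00.
After interest of €6,229,900.00, pre-tax earnings = €6,737,820.00.
Degree of combined leverage = contribution ÷ (EBIT − I) = €21,256,820.00 ÷ €6,737,820.00 = 3.1549.
EPS therefore changes by 3.1549 × (-15.2%) = -48.0%.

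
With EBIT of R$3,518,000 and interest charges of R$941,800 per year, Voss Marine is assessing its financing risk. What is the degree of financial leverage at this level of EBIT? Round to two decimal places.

1.37

Annual interest charges come to R$941,800.00.
Degree of financial leverage = EBIT / (EBIT − interest) = R$3,518,000 / R$2,576,200.00 = 1.3656.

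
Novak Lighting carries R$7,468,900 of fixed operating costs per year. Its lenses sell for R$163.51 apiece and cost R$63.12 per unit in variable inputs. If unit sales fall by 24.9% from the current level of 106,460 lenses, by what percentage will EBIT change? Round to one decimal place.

At 106,460 units, contribution = 106,460 × R$100.39 = R$10,687,519.40.
Subtracting fixed costs: EBIT = R$10,687,519.40 − R$7,468,900 = R$3,218,619.40.
DOL = contribution ÷ EBIT = R$10,687,519.40 ÷ R$3,218,619.40 = 3.3205.
Operating income changes by 3.3205 × -24.9% = -82.7%.

-82.7%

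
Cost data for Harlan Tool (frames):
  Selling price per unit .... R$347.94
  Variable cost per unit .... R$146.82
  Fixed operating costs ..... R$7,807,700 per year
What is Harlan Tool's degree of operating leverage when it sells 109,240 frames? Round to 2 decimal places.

Total contribution margin = 109,240 × R$201.12 = R$21,970,348.80.
Operating income = contribution − fixed costs = R$21,970,348.80 − R$7,807,700 = R$14,162,648.80.
So DOL = total CM / EBIT = R$21,970,348.80 / R$14,162,648.80 = 1.5513.

1.55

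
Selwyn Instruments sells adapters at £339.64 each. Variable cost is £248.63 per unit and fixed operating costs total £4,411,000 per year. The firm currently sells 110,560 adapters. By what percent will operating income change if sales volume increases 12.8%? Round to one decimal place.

Contribution at this volume is 110,560 × £91.01 = £10,062,065.60.
Subtracting fixed costs: EBIT = £10,062,065.60 − £4,411,000 = £5,651,065.60.
So DOL = total CM / EBIT = £10,062,065.60 / £5,651,065.60 = 1.7806.
%ΔEBIT = DOL × %ΔSales = 1.7806 × +12.8% = +22.8%.

+22.8%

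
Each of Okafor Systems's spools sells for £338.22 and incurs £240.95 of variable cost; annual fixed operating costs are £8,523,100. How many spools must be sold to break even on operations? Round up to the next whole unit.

Each unit contributes £338.22 − £240.95 = £97.27.
Units to break even: £8,523,100 ÷ £97.27 = 87,623.11, rounded up to 87,624.

87,624 spools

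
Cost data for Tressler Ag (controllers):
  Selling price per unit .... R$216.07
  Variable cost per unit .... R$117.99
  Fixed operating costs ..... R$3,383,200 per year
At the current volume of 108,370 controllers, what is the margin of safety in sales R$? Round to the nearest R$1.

Each unit contributes R$216.07 − R$117.99 = R$98.08. Break-even units = R$3,383,200 ÷ R$98.08 = 34,494.29; break-even revenue = 34,494.29 × R$216.07 = R$7,453,181.32.
Current sales = 108,370 × R$216.07 = R$23,415,505.90.
Margin of safety = R$23,415,505.90 − R$7,453,181.32 = R$15,962,325.

R$15,962,325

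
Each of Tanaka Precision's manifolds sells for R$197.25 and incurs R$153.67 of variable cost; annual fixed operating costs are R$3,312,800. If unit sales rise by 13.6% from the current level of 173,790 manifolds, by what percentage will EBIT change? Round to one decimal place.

+24.2%

Contribution at this volume is 173,790 × R$43.58 = R$7,573,768.20.
EBIT = R$7,573,768.20 − R$3,312,800 = R$4,260,968.20.
Degree of operating leverage = R$7,573,768.20 / R$4,260,968.20 = 1.7775.
So EBIT moves 1.7775 × (+13.6%) = +24.2%.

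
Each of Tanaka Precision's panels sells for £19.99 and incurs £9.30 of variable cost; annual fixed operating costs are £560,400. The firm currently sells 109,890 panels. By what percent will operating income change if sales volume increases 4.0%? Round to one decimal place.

+7.6%

At 109,890 units, contribution = 109,890 × £10.69 = £1,174,724.10.
EBIT = £1,174,724.10 − £560,400 = £614,324.10.
DOL = contribution ÷ EBIT = £1,174,724.10 ÷ £614,324.10 = 1.9122.
Operating income changes by 1.9122 × +4.0% = +7.6%.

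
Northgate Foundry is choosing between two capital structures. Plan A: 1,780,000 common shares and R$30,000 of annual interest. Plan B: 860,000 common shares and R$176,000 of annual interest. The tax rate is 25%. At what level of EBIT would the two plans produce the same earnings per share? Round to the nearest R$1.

R$312,478

Set EPS_A = EPS_B: (EBIT − R$30,000)(1 − 0.25) ÷ 1,780,000 = (EBIT − R$176,000)(1 − 0.25) ÷ 860,000.
The (1 − t) factor cancels: (EBIT − 30,000) × 860,000 = (EBIT − 176,000) × 1,780,000.
Solving, EBIT = (176,000·1,780,000 − 30,000·860,000) / (1,780,000 − 860,000) = 287,480,000,000 / 920,000 = 312,478.26.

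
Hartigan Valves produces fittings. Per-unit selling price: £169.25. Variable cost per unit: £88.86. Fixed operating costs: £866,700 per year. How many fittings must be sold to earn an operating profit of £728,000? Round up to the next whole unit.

Unit CM = price − variable cost = £169.25 − £88.86 = £80.39.
Required volume = (fixed costs + target profit) ÷ CM = (£866,700 + £728,000) ÷ £80.39 = 19,837.04, so 19,838 fittings.

19,838 fittings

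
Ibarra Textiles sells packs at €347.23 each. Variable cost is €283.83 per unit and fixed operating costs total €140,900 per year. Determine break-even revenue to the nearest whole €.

CM per unit = €347.23 − €283.83 = €63.40; CM ratio = €63.40 / €347.23 = 0.1826.
Break-even sales = FC ÷ CM ratio = €140,900 × €347.23 / €63.40 = €771,683.

€771,683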